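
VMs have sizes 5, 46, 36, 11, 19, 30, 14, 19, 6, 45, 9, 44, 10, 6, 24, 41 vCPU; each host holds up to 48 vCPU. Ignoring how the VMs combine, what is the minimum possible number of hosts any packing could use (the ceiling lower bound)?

Total size = 5 + 46 + 36 + 11 + 19 + 30 + 14 + 19 + 6 + 45 + 9 + 44 + 10 + 6 + 24 + 41 = 365 vCPU.
⌈365 / 48⌉ = 8.

8 hosts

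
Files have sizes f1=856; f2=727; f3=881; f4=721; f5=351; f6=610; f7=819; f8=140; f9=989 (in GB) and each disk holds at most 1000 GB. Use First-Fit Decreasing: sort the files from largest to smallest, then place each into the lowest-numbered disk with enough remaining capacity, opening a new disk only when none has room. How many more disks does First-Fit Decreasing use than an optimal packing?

First-Fit Decreasing: [989] [881] [856,140] [819] [727] [721] [610,351] → 7 disks.
Total size 6094 GB; any packing needs at least ⌈6094/1000⌉ = 7 disks.
So 7 is already optimal.

0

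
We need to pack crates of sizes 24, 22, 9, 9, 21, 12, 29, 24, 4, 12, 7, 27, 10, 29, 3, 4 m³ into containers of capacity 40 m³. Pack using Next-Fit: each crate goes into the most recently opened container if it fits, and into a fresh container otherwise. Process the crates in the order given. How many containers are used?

8

Put 24 m³ in container 1; 16 m³ remain.
Put 22 m³ in container 2; 18 m³ remain.
Put 9 m³ in container 2; 9 m³ remain.
Put 9 m³ in container 2; 0 m³ remain.
Put 21 m³ in container 3; 19 m³ remain.
Put 12 m³ in container 3; 7 m³ remain.
Put 29 m³ in container 4; 11 m³ remain.
Put 24 m³ in container 5; 16 m³ remain.
Put 4 m³ in container 5; 12 m³ remain.
Put 12 m³ in container 5; 0 m³ remain.
Put 7 m³ in container 6; 33 m³ remain.
Put 27 m³ in container 6; 6 m³ remain.
Put 10 m³ in container 7; 30 m³ remain.
Put 29 m³ in container 7; 1 m³ remain.
Put 3 m³ in container 8; 37 m³ remain.
Put 4 m³ in container 8; 33 m³ remain.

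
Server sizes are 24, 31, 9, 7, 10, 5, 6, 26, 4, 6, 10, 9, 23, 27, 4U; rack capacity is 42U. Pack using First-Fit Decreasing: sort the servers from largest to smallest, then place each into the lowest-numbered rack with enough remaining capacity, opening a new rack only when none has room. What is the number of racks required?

Sorted descending: 31, 27, 26, 24, 23, 10, 10, 9, 9, 7, 6, 6, 5, 4, 4.
Put 31U in rack 1; 11U remain.
Put 27U in rack 2; 15U remain.
Put 26U in rack 3; 16U remain.
Put 24U in rack 4; 18U remain.
Put 23U in rack 5; 19U remain.
Put 10U in rack 1; 1U remain.
Put 10U in rack 2; 5U remain.
Put 9U in rack 3; 7U remain.
Put 9U in rack 4; 9U remain.
Put 7U in rack 3; 0U remain.
Put 6U in rack 4; 3U remain.
Put 6U in rack 5; 13U remain.
Put 5U in rack 2; 0U remain.
Put 4U in rack 5; 9U remain.
Put 4U in rack 5; 5U remain.
Final racks: [31,10] [27,10,5] [26,9,7] [24,9,6] [23,6,4,4].

5 racks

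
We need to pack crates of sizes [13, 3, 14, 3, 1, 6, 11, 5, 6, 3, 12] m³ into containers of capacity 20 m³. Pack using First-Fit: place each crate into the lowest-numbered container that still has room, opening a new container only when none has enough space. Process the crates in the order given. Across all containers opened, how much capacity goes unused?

13 m³ → container 1 (remaining 7 m³)
3 m³ → container 1 (remaining 4 m³)
14 m³ → container 2 (remaining 6 m³)
3 m³ → container 1 (remaining 1 m³)
1 m³ → container 1 (remaining 0 m³)
6 m³ → container 2 (remaining 0 m³)
11 m³ → container 3 (remaining 9 m³)
5 m³ → container 3 (remaining 4 m³)
6 m³ → container 4 (remaining 14 m³)
3 m³ → container 3 (remaining 1 m³)
12 m³ → container 4 (remaining 2 m³)
4 containers × 20 m³ = 80 m³; used 77 m³; unused 3 m³.

3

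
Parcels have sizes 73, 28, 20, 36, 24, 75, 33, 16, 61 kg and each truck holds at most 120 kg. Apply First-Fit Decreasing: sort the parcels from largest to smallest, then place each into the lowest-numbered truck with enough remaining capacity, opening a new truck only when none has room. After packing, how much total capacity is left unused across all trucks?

Sorted descending: 75, 73, 61, 36, 33, 28, 24, 20, 16.
truck 1: place 75 kg, 45 kg left
truck 2: place 73 kg, 47 kg left
truck 3: place 61 kg, 59 kg left
truck 1: place 36 kg, 9 kg left
truck 2: place 33 kg, 14 kg left
truck 3: place 28 kg, 31 kg left
truck 3: place 24 kg, 7 kg left
truck 4: place 20 kg, 100 kg left
truck 4: place 16 kg, 84 kg left
4 trucks × 120 kg = 480 kg; used 366 kg; unused 114 kg.

114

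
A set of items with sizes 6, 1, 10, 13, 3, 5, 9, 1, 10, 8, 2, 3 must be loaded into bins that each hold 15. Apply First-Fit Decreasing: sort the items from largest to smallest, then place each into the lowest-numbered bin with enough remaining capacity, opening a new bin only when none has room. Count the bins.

Sorted descending: 13, 10, 10, 9, 8, 6, 5, 3, 3, 2, 1, 1.
Put 13 in bin 1; 2 remain.
Put 10 in bin 2; 5 remain.
Put 10 in bin 3; 5 remain.
Put 9 in bin 4; 6 remain.
Put 8 in bin 5; 7 remain.
Put 6 in bin 4; 0 remain.
Put 5 in bin 2; 0 remain.
Put 3 in bin 3; 2 remain.
Put 3 in bin 5; 4 remain.
Put 2 in bin 1; 0 remain.
Put 1 in bin 3; 1 remain.
Put 1 in bin 3; 0 remain.

5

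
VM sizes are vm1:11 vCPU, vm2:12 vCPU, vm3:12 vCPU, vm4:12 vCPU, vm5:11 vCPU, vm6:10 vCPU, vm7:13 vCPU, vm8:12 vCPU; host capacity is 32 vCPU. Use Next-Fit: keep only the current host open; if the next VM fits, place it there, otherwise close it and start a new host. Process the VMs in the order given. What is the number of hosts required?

host 1: place vm1 (11 vCPU), 21 vCPU left
host 1: place vm2 (12 vCPU), 9 vCPU left
host 2: place vm3 (12 vCPU), 20 vCPU left
host 2: place vm4 (12 vCPU), 8 vCPU left
host 3: place vm5 (11 vCPU), 21 vCPU left
host 3: place vm6 (10 vCPU), 11 vCPU left
host 4: place vm7 (13 vCPU), 19 vCPU left
host 4: place vm8 (12 vCPU), 7 vCPU left
Final hosts: [11,12] [12,12] [11,10] [13,12].

4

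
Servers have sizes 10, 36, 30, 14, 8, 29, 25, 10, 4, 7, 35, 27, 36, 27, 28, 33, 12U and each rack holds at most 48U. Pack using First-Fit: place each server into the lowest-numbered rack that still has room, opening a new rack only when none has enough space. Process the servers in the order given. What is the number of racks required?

10

rack 1: place 10U, 38U left
rack 1: place 36U, 2U left
rack 2: place 30U, 18U left
rack 2: place 14U, 4U left
rack 3: place 8U, 40U left
rack 3: place 29U, 11U left
rack 4: place 25U, 23U left
rack 3: place 10U, 1U left
rack 2: place 4U, 0U left
rack 4: place 7U, 16U left
rack 5: place 35U, 13U left
rack 6: place 27U, 21U left
rack 7: place 36U, 12U left
rack 8: place 27U, 21U left
rack 9: place 28U, 20U left
rack 10: place 33U, 15U left
rack 4: place 12U, 4U left
Final racks: [10,36] [30,14,4] [8,29,10] [25,7,12] [35] [27] [36] [27] [28] [33].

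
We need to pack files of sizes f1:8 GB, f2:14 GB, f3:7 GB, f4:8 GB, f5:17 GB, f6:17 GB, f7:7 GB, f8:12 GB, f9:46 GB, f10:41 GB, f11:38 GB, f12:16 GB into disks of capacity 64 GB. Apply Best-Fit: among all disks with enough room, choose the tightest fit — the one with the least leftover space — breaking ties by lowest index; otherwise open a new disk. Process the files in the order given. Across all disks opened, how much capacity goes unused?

89

f1 (8 GB) → disk 1 (remaining 56 GB)
f2 (14 GB) → disk 1 (remaining 42 GB)
f3 (7 GB) → disk 1 (remaining 35 GB)
f4 (8 GB) → disk 1 (remaining 27 GB)
f5 (17 GB) → disk 1 (remaining 10 GB)
f6 (17 GB) → disk 2 (remaining 47 GB)
f7 (7 GB) → disk 1 (remaining 3 GB)
f8 (12 GB) → disk 2 (remaining 35 GB)
f9 (46 GB) → disk 3 (remaining 18 GB)
f10 (41 GB) → disk 4 (remaining 23 GB)
f11 (38 GB) → disk 5 (remaining 26 GB)
f12 (16 GB) → disk 3 (remaining 2 GB)
5 disks × 64 GB = 320 GB; used 231 GB; unused 89 GB.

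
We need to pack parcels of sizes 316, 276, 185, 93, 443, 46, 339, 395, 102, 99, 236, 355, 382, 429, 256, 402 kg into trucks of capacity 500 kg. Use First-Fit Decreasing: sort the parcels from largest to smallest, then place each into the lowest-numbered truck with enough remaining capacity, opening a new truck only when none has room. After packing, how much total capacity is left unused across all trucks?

646

Sorted descending: 443, 429, 402, 395, 382, 355, 339, 316, 276, 256, 236, 185, 102, 99, 93, 46.
443 kg → truck 1 (remaining 57 kg)
429 kg → truck 2 (remaining 71 kg)
402 kg → truck 3 (remaining 98 kg)
395 kg → truck 4 (remaining 105 kg)
382 kg → truck 5 (remaining 118 kg)
355 kg → truck 6 (remaining 145 kg)
339 kg → truck 7 (remaining 161 kg)
316 kg → truck 8 (remaining 184 kg)
276 kg → truck 9 (remaining 224 kg)
256 kg → truck 10 (remaining 244 kg)
236 kg → truck 10 (remaining 8 kg)
185 kg → truck 9 (remaining 39 kg)
102 kg → truck 4 (remaining 3 kg)
99 kg → truck 5 (remaining 19 kg)
93 kg → truck 3 (remaining 5 kg)
46 kg → truck 1 (remaining 11 kg)
10 trucks × 500 kg = 5000 kg; used 4354 kg; unused 646 kg.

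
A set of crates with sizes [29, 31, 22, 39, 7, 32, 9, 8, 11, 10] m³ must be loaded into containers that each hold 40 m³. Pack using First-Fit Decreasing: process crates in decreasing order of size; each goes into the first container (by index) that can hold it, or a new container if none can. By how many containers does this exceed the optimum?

First-Fit Decreasing: [39] [32,8] [31,9] [29,11] [22,10,7] → 5 containers.
Total size 198 m³; any packing needs at least ⌈198/40⌉ = 5 containers.
So 5 is already optimal.

0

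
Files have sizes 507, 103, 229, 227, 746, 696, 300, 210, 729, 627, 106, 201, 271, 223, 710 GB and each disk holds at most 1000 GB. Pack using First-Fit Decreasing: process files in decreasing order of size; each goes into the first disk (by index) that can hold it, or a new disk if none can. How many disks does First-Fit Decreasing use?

7 disks

Sorted descending: 746, 729, 710, 696, 627, 507, 300, 271, 229, 227, 223, 210, 201, 106, 103.
Put 746 GB in disk 1; 254 GB remain.
Put 729 GB in disk 2; 271 GB remain.
Put 710 GB in disk 3; 290 GB remain.
Put 696 GB in disk 4; 304 GB remain.
Put 627 GB in disk 5; 373 GB remain.
Put 507 GB in disk 6; 493 GB remain.
Put 300 GB in disk 4; 4 GB remain.
Put 271 GB in disk 2; 0 GB remain.
Put 229 GB in disk 1; 25 GB remain.
Put 227 GB in disk 3; 63 GB remain.
Put 223 GB in disk 5; 150 GB remain.
Put 210 GB in disk 6; 283 GB remain.
Put 201 GB in disk 6; 82 GB remain.
Put 106 GB in disk 5; 44 GB remain.
Put 103 GB in disk 7; 897 GB remain.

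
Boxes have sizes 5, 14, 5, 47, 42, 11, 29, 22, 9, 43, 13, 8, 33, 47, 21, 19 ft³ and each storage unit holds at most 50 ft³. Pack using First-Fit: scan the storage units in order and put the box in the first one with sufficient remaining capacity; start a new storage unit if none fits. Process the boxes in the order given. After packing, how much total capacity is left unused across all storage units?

82

storage unit 1: place 5 ft³, 45 ft³ left
storage unit 1: place 14 ft³, 31 ft³ left
storage unit 1: place 5 ft³, 26 ft³ left
storage unit 2: place 47 ft³, 3 ft³ left
storage unit 3: place 42 ft³, 8 ft³ left
storage unit 1: place 11 ft³, 15 ft³ left
storage unit 4: place 29 ft³, 21 ft³ left
storage unit 5: place 22 ft³, 28 ft³ left
storage unit 1: place 9 ft³, 6 ft³ left
storage unit 6: place 43 ft³, 7 ft³ left
storage unit 4: place 13 ft³, 8 ft³ left
storage unit 3: place 8 ft³, 0 ft³ left
storage unit 7: place 33 ft³, 17 ft³ left
storage unit 8: place 47 ft³, 3 ft³ left
storage unit 5: place 21 ft³, 7 ft³ left
storage unit 9: place 19 ft³, 31 ft³ left
9 storage units × 50 ft³ = 450 ft³; used 368 ft³; unused 82 ft³.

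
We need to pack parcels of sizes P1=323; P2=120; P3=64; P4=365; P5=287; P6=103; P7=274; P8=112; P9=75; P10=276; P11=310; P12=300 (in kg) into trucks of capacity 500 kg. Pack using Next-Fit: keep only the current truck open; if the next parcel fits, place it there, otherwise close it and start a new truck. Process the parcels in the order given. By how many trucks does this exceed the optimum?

0

Next-Fit: [323,120] [64,365] [287,103] [274,112,75] [276] [310] [300] → 7 trucks.
7 parcels exceed 250 kg (half the capacity), and no two of those can share a truck, so at least 7 trucks are needed.
So 7 is already optimal.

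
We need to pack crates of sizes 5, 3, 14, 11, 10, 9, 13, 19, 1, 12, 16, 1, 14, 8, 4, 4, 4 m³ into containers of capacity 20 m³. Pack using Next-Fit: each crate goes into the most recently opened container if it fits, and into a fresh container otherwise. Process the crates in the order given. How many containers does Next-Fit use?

container 1: place 5 m³, 15 m³ left
container 1: place 3 m³, 12 m³ left
container 2: place 14 m³, 6 m³ left
container 3: place 11 m³, 9 m³ left
container 4: place 10 m³, 10 m³ left
container 4: place 9 m³, 1 m³ left
container 5: place 13 m³, 7 m³ left
container 6: place 19 m³, 1 m³ left
container 6: place 1 m³, 0 m³ left
container 7: place 12 m³, 8 m³ left
container 8: place 16 m³, 4 m³ left
container 8: place 1 m³, 3 m³ left
container 9: place 14 m³, 6 m³ left
container 10: place 8 m³, 12 m³ left
container 10: place 4 m³, 8 m³ left
container 10: place 4 m³, 4 m³ left
container 10: place 4 m³, 0 m³ left
Final containers: [5,3] [14] [11] [10,9] [13] [19,1] [12] [16,1] [14] [8,4,4,4].

10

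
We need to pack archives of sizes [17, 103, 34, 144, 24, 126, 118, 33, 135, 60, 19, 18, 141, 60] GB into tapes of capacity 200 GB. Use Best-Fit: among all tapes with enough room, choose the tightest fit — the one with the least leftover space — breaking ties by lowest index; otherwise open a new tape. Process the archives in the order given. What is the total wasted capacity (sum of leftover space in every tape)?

168

tape 1: place 17 GB, 183 GB left
tape 1: place 103 GB, 80 GB left
tape 1: place 34 GB, 46 GB left
tape 2: place 144 GB, 56 GB left
tape 1: place 24 GB, 22 GB left
tape 3: place 126 GB, 74 GB left
tape 4: place 118 GB, 82 GB left
tape 2: place 33 GB, 23 GB left
tape 5: place 135 GB, 65 GB left
tape 5: place 60 GB, 5 GB left
tape 1: place 19 GB, 3 GB left
tape 2: place 18 GB, 5 GB left
tape 6: place 141 GB, 59 GB left
tape 3: place 60 GB, 14 GB left
6 tapes × 200 GB = 1200 GB; used 1032 GB; unused 168 GB.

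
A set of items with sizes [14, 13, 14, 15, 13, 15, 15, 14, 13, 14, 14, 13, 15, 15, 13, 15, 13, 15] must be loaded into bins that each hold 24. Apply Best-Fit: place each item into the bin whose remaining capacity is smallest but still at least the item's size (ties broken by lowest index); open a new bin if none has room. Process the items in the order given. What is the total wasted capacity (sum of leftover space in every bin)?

179

Put 14 in bin 1; 10 remain.
Put 13 in bin 2; 11 remain.
Put 14 in bin 3; 10 remain.
Put 15 in bin 4; 9 remain.
Put 13 in bin 5; 11 remain.
Put 15 in bin 6; 9 remain.
Put 15 in bin 7; 9 remain.
Put 14 in bin 8; 10 remain.
Put 13 in bin 9; 11 remain.
Put 14 in bin 10; 10 remain.
Put 14 in bin 11; 10 remain.
Put 13 in bin 12; 11 remain.
Put 15 in bin 13; 9 remain.
Put 15 in bin 14; 9 remain.
Put 13 in bin 15; 11 remain.
Put 15 in bin 16; 9 remain.
Put 13 in bin 17; 11 remain.
Put 15 in bin 18; 9 remain.
18 bins × 24 = 432; used 253; unused 179.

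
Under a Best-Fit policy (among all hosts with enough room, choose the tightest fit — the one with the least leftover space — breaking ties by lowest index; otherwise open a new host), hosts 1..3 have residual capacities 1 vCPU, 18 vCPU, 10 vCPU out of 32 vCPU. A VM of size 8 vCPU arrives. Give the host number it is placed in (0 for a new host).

3

Hosts with room: host 2 (18 vCPU), host 3 (10 vCPU).
Tightest fit is host 3 with 10 vCPU free.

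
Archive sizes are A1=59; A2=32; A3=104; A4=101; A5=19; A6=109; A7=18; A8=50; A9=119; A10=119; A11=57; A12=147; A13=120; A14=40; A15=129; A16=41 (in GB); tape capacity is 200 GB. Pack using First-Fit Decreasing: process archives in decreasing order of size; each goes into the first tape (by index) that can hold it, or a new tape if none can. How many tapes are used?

8

Sorted descending: 147, 129, 120, 119, 119, 109, 104, 101, 59, 57, 50, 41, 40, 32, 19, 18.
Put 147 GB in tape 1; 53 GB remain.
Put 129 GB in tape 2; 71 GB remain.
Put 120 GB in tape 3; 80 GB remain.
Put 119 GB in tape 4; 81 GB remain.
Put 119 GB in tape 5; 81 GB remain.
Put 109 GB in tape 6; 91 GB remain.
Put 104 GB in tape 7; 96 GB remain.
Put 101 GB in tape 8; 99 GB remain.
Put 59 GB in tape 2; 12 GB remain.
Put 57 GB in tape 3; 23 GB remain.
Put 50 GB in tape 1; 3 GB remain.
Put 41 GB in tape 4; 40 GB remain.
Put 40 GB in tape 4; 0 GB remain.
Put 32 GB in tape 5; 49 GB remain.
Put 19 GB in tape 3; 4 GB remain.
Put 18 GB in tape 5; 31 GB remain.
Final tapes: [147,50] [129,59] [120,57,19] [119,41,40] [119,32,18] [109] [104] [101].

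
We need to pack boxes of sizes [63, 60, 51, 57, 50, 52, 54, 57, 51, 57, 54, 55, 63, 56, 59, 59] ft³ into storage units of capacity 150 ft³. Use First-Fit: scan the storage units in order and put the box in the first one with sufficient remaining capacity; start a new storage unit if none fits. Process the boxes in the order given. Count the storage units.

63 ft³ → storage unit 1 (remaining 87 ft³)
60 ft³ → storage unit 1 (remaining 27 ft³)
51 ft³ → storage unit 2 (remaining 99 ft³)
57 ft³ → storage unit 2 (remaining 42 ft³)
50 ft³ → storage unit 3 (remaining 100 ft³)
52 ft³ → storage unit 3 (remaining 48 ft³)
54 ft³ → storage unit 4 (remaining 96 ft³)
57 ft³ → storage unit 4 (remaining 39 ft³)
51 ft³ → storage unit 5 (remaining 99 ft³)
57 ft³ → storage unit 5 (remaining 42 ft³)
54 ft³ → storage unit 6 (remaining 96 ft³)
55 ft³ → storage unit 6 (remaining 41 ft³)
63 ft³ → storage unit 7 (remaining 87 ft³)
56 ft³ → storage unit 7 (remaining 31 ft³)
59 ft³ → storage unit 8 (remaining 91 ft³)
59 ft³ → storage unit 8 (remaining 32 ft³)
Final storage units: [63,60] [51,57] [50,52] [54,57] [51,57] [54,55] [63,56] [59,59].

8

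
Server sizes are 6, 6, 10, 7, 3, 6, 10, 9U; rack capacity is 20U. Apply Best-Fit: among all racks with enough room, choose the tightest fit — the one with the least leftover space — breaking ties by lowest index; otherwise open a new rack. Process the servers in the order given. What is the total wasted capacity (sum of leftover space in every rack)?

3

rack 1: place 6U, 14U left
rack 1: place 6U, 8U left
rack 2: place 10U, 10U left
rack 1: place 7U, 1U left
rack 2: place 3U, 7U left
rack 2: place 6U, 1U left
rack 3: place 10U, 10U left
rack 3: place 9U, 1U left
3 racks × 20U = 60U; used 57U; unused 3U.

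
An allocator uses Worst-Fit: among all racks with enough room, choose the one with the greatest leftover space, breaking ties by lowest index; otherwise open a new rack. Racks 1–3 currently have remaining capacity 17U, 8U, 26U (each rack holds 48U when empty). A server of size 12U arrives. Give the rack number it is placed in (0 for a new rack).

Racks with room: rack 1 (17U), rack 3 (26U).
Most room is rack 3 with 26U free.

3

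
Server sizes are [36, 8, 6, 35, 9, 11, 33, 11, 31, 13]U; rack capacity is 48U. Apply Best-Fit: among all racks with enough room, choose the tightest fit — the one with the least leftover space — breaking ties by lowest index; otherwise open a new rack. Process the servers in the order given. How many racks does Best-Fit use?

5 racks

rack 1: place 36U, 12U left
rack 1: place 8U, 4U left
rack 2: place 6U, 42U left
rack 2: place 35U, 7U left
rack 3: place 9U, 39U left
rack 3: place 11U, 28U left
rack 4: place 33U, 15U left
rack 4: place 11U, 4U left
rack 5: place 31U, 17U left
rack 5: place 13U, 4U left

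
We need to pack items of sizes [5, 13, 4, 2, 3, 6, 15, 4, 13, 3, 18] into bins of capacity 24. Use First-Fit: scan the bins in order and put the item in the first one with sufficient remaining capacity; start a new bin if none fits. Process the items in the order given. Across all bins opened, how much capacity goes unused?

10

5 → bin 1 (remaining 19)
13 → bin 1 (remaining 6)
4 → bin 1 (remaining 2)
2 → bin 1 (remaining 0)
3 → bin 2 (remaining 21)
6 → bin 2 (remaining 15)
15 → bin 2 (remaining 0)
4 → bin 3 (remaining 20)
13 → bin 3 (remaining 7)
3 → bin 3 (remaining 4)
18 → bin 4 (remaining 6)
4 bins × 24 = 96; used 86; unused 10.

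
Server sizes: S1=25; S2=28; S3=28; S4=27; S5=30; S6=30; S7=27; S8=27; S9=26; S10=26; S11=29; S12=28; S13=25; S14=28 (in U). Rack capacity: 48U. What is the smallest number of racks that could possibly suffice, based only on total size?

Total size = 25 + 28 + 28 + 27 + 30 + 30 + 27 + 27 + 26 + 26 + 29 + 28 + 25 + 28 = 384U.
⌈384 / 48⌉ = 8.

8 racks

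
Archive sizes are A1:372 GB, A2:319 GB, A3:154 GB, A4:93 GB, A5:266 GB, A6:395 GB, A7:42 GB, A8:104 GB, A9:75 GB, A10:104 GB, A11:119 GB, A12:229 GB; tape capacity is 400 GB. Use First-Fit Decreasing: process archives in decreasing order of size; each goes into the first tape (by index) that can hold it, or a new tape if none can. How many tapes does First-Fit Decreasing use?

6 tapes

Sorted descending: 395, 372, 319, 266, 229, 154, 119, 104, 104, 93, 75, 42.
395 GB → tape 1 (remaining 5 GB)
372 GB → tape 2 (remaining 28 GB)
319 GB → tape 3 (remaining 81 GB)
266 GB → tape 4 (remaining 134 GB)
229 GB → tape 5 (remaining 171 GB)
154 GB → tape 5 (remaining 17 GB)
119 GB → tape 4 (remaining 15 GB)
104 GB → tape 6 (remaining 296 GB)
104 GB → tape 6 (remaining 192 GB)
93 GB → tape 6 (remaining 99 GB)
75 GB → tape 3 (remaining 6 GB)
42 GB → tape 6 (remaining 57 GB)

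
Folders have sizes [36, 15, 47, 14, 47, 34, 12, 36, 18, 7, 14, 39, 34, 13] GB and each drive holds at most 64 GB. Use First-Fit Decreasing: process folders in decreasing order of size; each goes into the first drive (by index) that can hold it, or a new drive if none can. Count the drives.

Sorted descending: 47, 47, 39, 36, 36, 34, 34, 18, 15, 14, 14, 13, 12, 7.
drive 1: place 47 GB, 17 GB left
drive 2: place 47 GB, 17 GB left
drive 3: place 39 GB, 25 GB left
drive 4: place 36 GB, 28 GB left
drive 5: place 36 GB, 28 GB left
drive 6: place 34 GB, 30 GB left
drive 7: place 34 GB, 30 GB left
drive 3: place 18 GB, 7 GB left
drive 1: place 15 GB, 2 GB left
drive 2: place 14 GB, 3 GB left
drive 4: place 14 GB, 14 GB left
drive 4: place 13 GB, 1 GB left
drive 5: place 12 GB, 16 GB left
drive 3: place 7 GB, 0 GB left
Final drives: [47,15] [47,14] [39,18,7] [36,14,13] [36,12] [34] [34].

7 drives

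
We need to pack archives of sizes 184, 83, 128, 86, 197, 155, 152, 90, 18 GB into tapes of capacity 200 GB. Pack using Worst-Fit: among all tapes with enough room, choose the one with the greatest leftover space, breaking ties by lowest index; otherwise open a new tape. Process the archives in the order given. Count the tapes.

184 GB → tape 1 (remaining 16 GB)
83 GB → tape 2 (remaining 117 GB)
128 GB → tape 3 (remaining 72 GB)
86 GB → tape 2 (remaining 31 GB)
197 GB → tape 4 (remaining 3 GB)
155 GB → tape 5 (remaining 45 GB)
152 GB → tape 6 (remaining 48 GB)
90 GB → tape 7 (remaining 110 GB)
18 GB → tape 7 (remaining 92 GB)

7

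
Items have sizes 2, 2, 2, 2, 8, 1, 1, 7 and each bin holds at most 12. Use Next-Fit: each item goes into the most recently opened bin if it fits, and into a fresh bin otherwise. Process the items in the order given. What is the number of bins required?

bin 1: place 2, 10 left
bin 1: place 2, 8 left
bin 1: place 2, 6 left
bin 1: place 2, 4 left
bin 2: place 8, 4 left
bin 2: place 1, 3 left
bin 2: place 1, 2 left
bin 3: place 7, 5 left

3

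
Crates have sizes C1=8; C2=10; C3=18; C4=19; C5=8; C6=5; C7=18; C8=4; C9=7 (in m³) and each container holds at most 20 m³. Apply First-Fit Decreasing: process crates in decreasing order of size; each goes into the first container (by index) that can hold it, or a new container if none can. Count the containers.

Sorted descending: 19, 18, 18, 10, 8, 8, 7, 5, 4.
Put 19 m³ in container 1; 1 m³ remain.
Put 18 m³ in container 2; 2 m³ remain.
Put 18 m³ in container 3; 2 m³ remain.
Put 10 m³ in container 4; 10 m³ remain.
Put 8 m³ in container 4; 2 m³ remain.
Put 8 m³ in container 5; 12 m³ remain.
Put 7 m³ in container 5; 5 m³ remain.
Put 5 m³ in container 5; 0 m³ remain.
Put 4 m³ in container 6; 16 m³ remain.

6 containers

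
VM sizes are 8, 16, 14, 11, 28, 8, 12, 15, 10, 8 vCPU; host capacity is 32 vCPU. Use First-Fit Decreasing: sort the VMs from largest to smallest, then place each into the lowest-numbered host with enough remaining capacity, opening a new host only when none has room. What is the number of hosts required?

Sorted descending: 28, 16, 15, 14, 12, 11, 10, 8, 8, 8.
host 1: place 28 vCPU, 4 vCPU left
host 2: place 16 vCPU, 16 vCPU left
host 2: place 15 vCPU, 1 vCPU left
host 3: place 14 vCPU, 18 vCPU left
host 3: place 12 vCPU, 6 vCPU left
host 4: place 11 vCPU, 21 vCPU left
host 4: place 10 vCPU, 11 vCPU left
host 4: place 8 vCPU, 3 vCPU left
host 5: place 8 vCPU, 24 vCPU left
host 5: place 8 vCPU, 16 vCPU left

5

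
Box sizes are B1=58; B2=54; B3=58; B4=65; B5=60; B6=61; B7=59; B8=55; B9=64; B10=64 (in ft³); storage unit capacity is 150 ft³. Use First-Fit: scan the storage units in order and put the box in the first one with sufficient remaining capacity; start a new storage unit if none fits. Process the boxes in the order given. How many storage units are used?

B1 (58 ft³) → storage unit 1 (remaining 92 ft³)
B2 (54 ft³) → storage unit 1 (remaining 38 ft³)
B3 (58 ft³) → storage unit 2 (remaining 92 ft³)
B4 (65 ft³) → storage unit 2 (remaining 27 ft³)
B5 (60 ft³) → storage unit 3 (remaining 90 ft³)
B6 (61 ft³) → storage unit 3 (remaining 29 ft³)
B7 (59 ft³) → storage unit 4 (remaining 91 ft³)
B8 (55 ft³) → storage unit 4 (remaining 36 ft³)
B9 (64 ft³) → storage unit 5 (remaining 86 ft³)
B10 (64 ft³) → storage unit 5 (remaining 22 ft³)

5 storage units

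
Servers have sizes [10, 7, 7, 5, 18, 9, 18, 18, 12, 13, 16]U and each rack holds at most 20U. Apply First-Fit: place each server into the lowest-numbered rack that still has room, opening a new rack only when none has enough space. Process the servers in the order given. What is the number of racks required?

9

10U → rack 1 (remaining 10U)
7U → rack 1 (remaining 3U)
7U → rack 2 (remaining 13U)
5U → rack 2 (remaining 8U)
18U → rack 3 (remaining 2U)
9U → rack 4 (remaining 11U)
18U → rack 5 (remaining 2U)
18U → rack 6 (remaining 2U)
12U → rack 7 (remaining 8U)
13U → rack 8 (remaining 7U)
16U → rack 9 (remaining 4U)
Final racks: [10,7] [7,5] [18] [9] [18] [18] [12] [13] [16].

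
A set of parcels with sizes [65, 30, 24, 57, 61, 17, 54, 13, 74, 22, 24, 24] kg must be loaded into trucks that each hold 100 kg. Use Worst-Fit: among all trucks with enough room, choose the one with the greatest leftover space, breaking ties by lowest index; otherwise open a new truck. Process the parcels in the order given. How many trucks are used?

6 trucks

Put 65 kg in truck 1; 35 kg remain.
Put 30 kg in truck 1; 5 kg remain.
Put 24 kg in truck 2; 76 kg remain.
Put 57 kg in truck 2; 19 kg remain.
Put 61 kg in truck 3; 39 kg remain.
Put 17 kg in truck 3; 22 kg remain.
Put 54 kg in truck 4; 46 kg remain.
Put 13 kg in truck 4; 33 kg remain.
Put 74 kg in truck 5; 26 kg remain.
Put 22 kg in truck 4; 11 kg remain.
Put 24 kg in truck 5; 2 kg remain.
Put 24 kg in truck 6; 76 kg remain.
Final trucks: [65,30] [24,57] [61,17] [54,13,22] [74,24] [24].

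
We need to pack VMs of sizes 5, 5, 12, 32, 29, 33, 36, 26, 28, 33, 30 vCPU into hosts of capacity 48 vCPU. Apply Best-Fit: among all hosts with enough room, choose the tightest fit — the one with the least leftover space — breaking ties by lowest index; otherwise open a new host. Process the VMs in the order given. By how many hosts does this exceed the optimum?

0

Best-Fit: [5,5,12,26] [32] [29] [33] [36] [28] [33] [30] → 8 hosts.
8 VMs exceed 24 vCPU (half the capacity), and no two of those can share a host, so at least 8 hosts are needed.
So 8 is already optimal.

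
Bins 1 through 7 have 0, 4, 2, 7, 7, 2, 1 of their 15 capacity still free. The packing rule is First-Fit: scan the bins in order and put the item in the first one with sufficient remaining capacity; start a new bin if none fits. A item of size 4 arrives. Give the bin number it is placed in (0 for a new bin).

2

Bins with room: bin 2 (4), bin 4 (7), bin 5 (7).
The first with room is bin 2.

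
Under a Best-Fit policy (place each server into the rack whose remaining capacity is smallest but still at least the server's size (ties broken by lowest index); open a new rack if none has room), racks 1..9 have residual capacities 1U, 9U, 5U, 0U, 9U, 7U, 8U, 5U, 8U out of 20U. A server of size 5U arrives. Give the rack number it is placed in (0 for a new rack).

Racks with room: rack 2 (9U), rack 3 (5U), rack 5 (9U), rack 6 (7U), rack 7 (8U), rack 8 (5U), rack 9 (8U).
Tightest fit is rack 3 with 5U free.

3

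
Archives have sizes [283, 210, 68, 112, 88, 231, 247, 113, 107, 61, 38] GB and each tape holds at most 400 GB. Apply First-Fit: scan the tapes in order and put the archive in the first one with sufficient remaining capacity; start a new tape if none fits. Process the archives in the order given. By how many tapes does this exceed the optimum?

First-Fit: [283,68,38] [210,112,61] [88,231] [247,113] [107] → 5 tapes.
Total size 1558 GB; any packing needs at least ⌈1558/400⌉ = 4 tapes.
An optimal packing achieves that bound: [283,113] [247,112,38] [231,107,61] [210,88,68] → 4 tapes.
Excess: 5 − 4 = 1.

1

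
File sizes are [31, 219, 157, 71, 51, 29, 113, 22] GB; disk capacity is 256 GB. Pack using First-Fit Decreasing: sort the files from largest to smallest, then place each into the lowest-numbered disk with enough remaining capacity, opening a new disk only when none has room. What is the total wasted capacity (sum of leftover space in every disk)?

75

Sorted descending: 219, 157, 113, 71, 51, 31, 29, 22.
Put 219 GB in disk 1; 37 GB remain.
Put 157 GB in disk 2; 99 GB remain.
Put 113 GB in disk 3; 143 GB remain.
Put 71 GB in disk 2; 28 GB remain.
Put 51 GB in disk 3; 92 GB remain.
Put 31 GB in disk 1; 6 GB remain.
Put 29 GB in disk 3; 63 GB remain.
Put 22 GB in disk 2; 6 GB remain.
3 disks × 256 GB = 768 GB; used 693 GB; unused 75 GB.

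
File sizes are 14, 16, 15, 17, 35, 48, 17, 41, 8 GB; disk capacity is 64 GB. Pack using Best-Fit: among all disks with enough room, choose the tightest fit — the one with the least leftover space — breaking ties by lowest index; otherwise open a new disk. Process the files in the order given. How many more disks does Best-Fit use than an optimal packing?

0

Best-Fit: [14,16,15,17] [35,17,8] [48] [41] → 4 disks.
Total size 211 GB; any packing needs at least ⌈211/64⌉ = 4 disks.
So 4 is already optimal.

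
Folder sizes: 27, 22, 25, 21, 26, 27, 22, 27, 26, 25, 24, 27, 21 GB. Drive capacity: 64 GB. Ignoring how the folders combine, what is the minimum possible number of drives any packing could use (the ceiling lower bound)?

5

Total size = 27 + 22 + 25 + 21 + 26 + 27 + 22 + 27 + 26 + 25 + 24 + 27 + 21 = 320 GB.
⌈320 / 64⌉ = 5.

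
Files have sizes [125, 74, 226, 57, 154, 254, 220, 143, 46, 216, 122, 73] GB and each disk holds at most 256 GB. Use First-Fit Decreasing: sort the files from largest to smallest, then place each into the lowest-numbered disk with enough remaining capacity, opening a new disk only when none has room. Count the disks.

Sorted descending: 254, 226, 220, 216, 154, 143, 125, 122, 74, 73, 57, 46.
disk 1: place 254 GB, 2 GB left
disk 2: place 226 GB, 30 GB left
disk 3: place 220 GB, 36 GB left
disk 4: place 216 GB, 40 GB left
disk 5: place 154 GB, 102 GB left
disk 6: place 143 GB, 113 GB left
disk 7: place 125 GB, 131 GB left
disk 7: place 122 GB, 9 GB left
disk 5: place 74 GB, 28 GB left
disk 6: place 73 GB, 40 GB left
disk 8: place 57 GB, 199 GB left
disk 8: place 46 GB, 153 GB left
Final disks: [254] [226] [220] [216] [154,74] [143,73] [125,122] [57,46].

8 disks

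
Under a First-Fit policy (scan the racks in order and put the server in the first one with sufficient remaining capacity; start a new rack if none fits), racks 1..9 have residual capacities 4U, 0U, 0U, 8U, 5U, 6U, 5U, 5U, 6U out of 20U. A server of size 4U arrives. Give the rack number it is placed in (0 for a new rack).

1

Racks with room: rack 1 (4U), rack 4 (8U), rack 5 (5U), rack 6 (6U), rack 7 (5U), rack 8 (5U), rack 9 (6U).
The first with room is rack 1.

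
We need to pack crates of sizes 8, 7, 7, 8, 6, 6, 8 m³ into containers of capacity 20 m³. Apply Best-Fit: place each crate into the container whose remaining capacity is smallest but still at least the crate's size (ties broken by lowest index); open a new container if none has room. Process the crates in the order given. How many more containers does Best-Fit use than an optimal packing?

Best-Fit: [8,7] [7,8] [6,6,8] → 3 containers.
Total size 50 m³; any packing needs at least ⌈50/20⌉ = 3 containers.
So 3 is already optimal.

0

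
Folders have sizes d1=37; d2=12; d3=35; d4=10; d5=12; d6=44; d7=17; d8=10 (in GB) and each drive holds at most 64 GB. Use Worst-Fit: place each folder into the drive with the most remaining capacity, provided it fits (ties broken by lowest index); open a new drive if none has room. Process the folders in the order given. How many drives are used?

Put d1 (37 GB) in drive 1; 27 GB remain.
Put d2 (12 GB) in drive 1; 15 GB remain.
Put d3 (35 GB) in drive 2; 29 GB remain.
Put d4 (10 GB) in drive 2; 19 GB remain.
Put d5 (12 GB) in drive 2; 7 GB remain.
Put d6 (44 GB) in drive 3; 20 GB remain.
Put d7 (17 GB) in drive 3; 3 GB remain.
Put d8 (10 GB) in drive 1; 5 GB remain.

3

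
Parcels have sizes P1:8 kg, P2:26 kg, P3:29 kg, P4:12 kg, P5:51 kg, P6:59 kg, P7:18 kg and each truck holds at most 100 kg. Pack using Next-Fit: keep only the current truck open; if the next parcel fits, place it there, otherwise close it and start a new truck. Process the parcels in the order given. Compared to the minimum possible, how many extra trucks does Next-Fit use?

0

Next-Fit: [8,26,29,12] [51] [59,18] → 3 trucks.
Total size 203 kg; any packing needs at least ⌈203/100⌉ = 3 trucks.
So 3 is already optimal.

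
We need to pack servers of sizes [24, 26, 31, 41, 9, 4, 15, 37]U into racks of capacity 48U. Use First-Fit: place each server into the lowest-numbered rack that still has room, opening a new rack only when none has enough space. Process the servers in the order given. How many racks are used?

rack 1: place 24U, 24U left
rack 2: place 26U, 22U left
rack 3: place 31U, 17U left
rack 4: place 41U, 7U left
rack 1: place 9U, 15U left
rack 1: place 4U, 11U left
rack 2: place 15U, 7U left
rack 5: place 37U, 11U left
Final racks: [24,9,4] [26,15] [31] [41] [37].

5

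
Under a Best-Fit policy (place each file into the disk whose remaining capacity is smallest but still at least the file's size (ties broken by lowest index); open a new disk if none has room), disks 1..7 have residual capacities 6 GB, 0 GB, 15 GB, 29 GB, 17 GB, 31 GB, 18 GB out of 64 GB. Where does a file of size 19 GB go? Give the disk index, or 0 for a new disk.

4

Disks with room: disk 4 (29 GB), disk 6 (31 GB).
Tightest fit is disk 4 with 29 GB free.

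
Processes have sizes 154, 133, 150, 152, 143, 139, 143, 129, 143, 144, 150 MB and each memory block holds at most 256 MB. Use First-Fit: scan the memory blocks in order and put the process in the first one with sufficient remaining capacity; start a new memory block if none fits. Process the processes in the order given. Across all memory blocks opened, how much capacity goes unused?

1236

memory block 1: place 154 MB, 102 MB left
memory block 2: place 133 MB, 123 MB left
memory block 3: place 150 MB, 106 MB left
memory block 4: place 152 MB, 104 MB left
memory block 5: place 143 MB, 113 MB left
memory block 6: place 139 MB, 117 MB left
memory block 7: place 143 MB, 113 MB left
memory block 8: place 129 MB, 127 MB left
memory block 9: place 143 MB, 113 MB left
memory block 10: place 144 MB, 112 MB left
memory block 11: place 150 MB, 106 MB left
11 memory blocks × 256 MB = 2816 MB; used 1580 MB; unused 1236 MB.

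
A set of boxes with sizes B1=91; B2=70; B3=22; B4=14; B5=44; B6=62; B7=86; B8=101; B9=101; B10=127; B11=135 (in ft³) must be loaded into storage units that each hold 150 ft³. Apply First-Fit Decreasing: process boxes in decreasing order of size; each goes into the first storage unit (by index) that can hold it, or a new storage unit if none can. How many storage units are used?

Sorted descending: 135, 127, 101, 101, 91, 86, 70, 62, 44, 22, 14.
Put 135 ft³ in storage unit 1; 15 ft³ remain.
Put 127 ft³ in storage unit 2; 23 ft³ remain.
Put 101 ft³ in storage unit 3; 49 ft³ remain.
Put 101 ft³ in storage unit 4; 49 ft³ remain.
Put 91 ft³ in storage unit 5; 59 ft³ remain.
Put 86 ft³ in storage unit 6; 64 ft³ remain.
Put 70 ft³ in storage unit 7; 80 ft³ remain.
Put 62 ft³ in storage unit 6; 2 ft³ remain.
Put 44 ft³ in storage unit 3; 5 ft³ remain.
Put 22 ft³ in storage unit 2; 1 ft³ remain.
Put 14 ft³ in storage unit 1; 1 ft³ remain.
Final storage units: [135,14] [127,22] [101,44] [101] [91] [86,62] [70].

7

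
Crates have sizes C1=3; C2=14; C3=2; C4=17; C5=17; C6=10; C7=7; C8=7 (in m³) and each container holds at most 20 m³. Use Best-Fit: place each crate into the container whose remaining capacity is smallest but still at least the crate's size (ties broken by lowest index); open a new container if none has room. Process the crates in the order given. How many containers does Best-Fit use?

container 1: place C1 (3 m³), 17 m³ left
container 1: place C2 (14 m³), 3 m³ left
container 1: place C3 (2 m³), 1 m³ left
container 2: place C4 (17 m³), 3 m³ left
container 3: place C5 (17 m³), 3 m³ left
container 4: place C6 (10 m³), 10 m³ left
container 4: place C7 (7 m³), 3 m³ left
container 5: place C8 (7 m³), 13 m³ left
Final containers: [3,14,2] [17] [17] [10,7] [7].

5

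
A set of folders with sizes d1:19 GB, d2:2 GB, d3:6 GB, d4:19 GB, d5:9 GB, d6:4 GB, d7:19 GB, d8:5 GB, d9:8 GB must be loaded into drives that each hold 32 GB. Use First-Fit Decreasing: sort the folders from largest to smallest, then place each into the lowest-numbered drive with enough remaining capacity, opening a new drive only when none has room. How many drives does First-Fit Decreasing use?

3

Sorted descending: 19, 19, 19, 9, 8, 6, 5, 4, 2.
19 GB → drive 1 (remaining 13 GB)
19 GB → drive 2 (remaining 13 GB)
19 GB → drive 3 (remaining 13 GB)
9 GB → drive 1 (remaining 4 GB)
8 GB → drive 2 (remaining 5 GB)
6 GB → drive 3 (remaining 7 GB)
5 GB → drive 2 (remaining 0 GB)
4 GB → drive 1 (remaining 0 GB)
2 GB → drive 3 (remaining 5 GB)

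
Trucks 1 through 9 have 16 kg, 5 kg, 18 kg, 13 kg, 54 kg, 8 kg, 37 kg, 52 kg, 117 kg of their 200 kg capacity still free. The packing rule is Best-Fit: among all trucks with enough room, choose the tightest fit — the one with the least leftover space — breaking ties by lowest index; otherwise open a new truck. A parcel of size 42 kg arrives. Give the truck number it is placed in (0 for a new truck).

Trucks with room: truck 5 (54 kg), truck 8 (52 kg), truck 9 (117 kg).
Tightest fit is truck 8 with 52 kg free.

8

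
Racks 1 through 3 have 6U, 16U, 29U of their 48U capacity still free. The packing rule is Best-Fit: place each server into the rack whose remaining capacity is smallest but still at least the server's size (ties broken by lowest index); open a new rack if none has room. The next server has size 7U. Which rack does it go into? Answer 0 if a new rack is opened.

Racks with room: rack 2 (16U), rack 3 (29U).
Tightest fit is rack 2 with 16U free.

2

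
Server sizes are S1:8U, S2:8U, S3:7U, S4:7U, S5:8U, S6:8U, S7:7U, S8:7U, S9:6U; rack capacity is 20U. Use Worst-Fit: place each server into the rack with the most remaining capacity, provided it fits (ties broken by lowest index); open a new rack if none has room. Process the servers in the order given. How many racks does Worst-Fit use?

4

S1 (8U) → rack 1 (remaining 12U)
S2 (8U) → rack 1 (remaining 4U)
S3 (7U) → rack 2 (remaining 13U)
S4 (7U) → rack 2 (remaining 6U)
S5 (8U) → rack 3 (remaining 12U)
S6 (8U) → rack 3 (remaining 4U)
S7 (7U) → rack 4 (remaining 13U)
S8 (7U) → rack 4 (remaining 6U)
S9 (6U) → rack 2 (remaining 0U)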